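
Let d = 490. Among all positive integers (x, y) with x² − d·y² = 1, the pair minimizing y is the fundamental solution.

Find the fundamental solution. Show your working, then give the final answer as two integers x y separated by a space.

d=490: √d = [22; 7,2,1,4,4,4,1,2,7,44] (ℓ=10, even), read p_9/q_9
a_0=22:  p_0=22·1+0=22,  q_0=22·0+1=1
a_1=7:  p_1=7·22+1=155,  q_1=7·1+0=7
a_2=2:  p_2=2·155+22=332,  q_2=2·7+1=15
…
a_4=4:  p_4=4·487+332=2280,  q_4=4·22+15=103
a_5=4:  p_5=4·2280+487=9607,  q_5=4·103+22=434
…
a_8=2:  p_8=2·50315+40708=141338,  q_8=2·2273+1839=6385
a_9=7:  p_9=7·141338+50315=1039681,  q_9=7·6385+2273=46968
fundamental: x₁=1039681, y₁=46968  (since 1080936581761 − 490·2205993024 = 1)

1039681 46968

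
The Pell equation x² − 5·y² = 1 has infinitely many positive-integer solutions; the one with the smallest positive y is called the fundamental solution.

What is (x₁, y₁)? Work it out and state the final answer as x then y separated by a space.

√5 = [2; 4, …], period ℓ=1 (odd) → k=1
step 0: (2, 1)  from 2·(1,0) + (0,1)
step 1: (9, 4)  from 4·(2,1) + (1,0)
(x₁, y₁) = (9, 4);  9² − 5·4² = 1 ✓

9 4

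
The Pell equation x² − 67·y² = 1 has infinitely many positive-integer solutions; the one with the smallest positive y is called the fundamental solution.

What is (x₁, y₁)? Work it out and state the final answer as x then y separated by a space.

[8; 5,2,1,1,7,1,1,2,5,16] for √67; ℓ=10 ⇒ convergent index 9
step 0: (8, 1)  from 8·(1,0) + (0,1)
step 1: (41, 5)  from 5·(8,1) + (1,0)
step 2: (90, 11)  from 2·(41,5) + (8,1)
…
step 4: (221, 27)  from 1·(131,16) + (90,11)
…
step 6: (1899, 232)  from 1·(1678,205) + (221,27)
…
step 8: (9053, 1106)  from 2·(3577,437) + (1899,232)
step 9: (48842, 5967)  from 5·(9053,1106) + (3577,437)
(x₁, y₁) = (48842, 5967);  48842² − 67·5967² = 1 ✓

48842 5967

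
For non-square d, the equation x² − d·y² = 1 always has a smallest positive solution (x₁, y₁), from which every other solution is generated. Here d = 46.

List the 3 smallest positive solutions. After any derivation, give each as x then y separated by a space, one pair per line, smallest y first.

[6; 1,3,1,1,2,6,2,1,1,3,1,12] for √46; ℓ=12 ⇒ convergent index 11
a_0=6:  p_0=6·1+0=6,  q_0=6·0+1=1
a_1=1:  p_1=1·6+1=7,  q_1=1·1+0=1
a_2=3:  p_2=3·7+6=27,  q_2=3·1+1=4
a_3=1:  p_3=1·27+7=34,  q_3=1·4+1=5
a_4=1:  p_4=1·34+27=61,  q_4=1·5+4=9
a_5=2:  p_5=2·61+34=156,  q_5=2·9+5=23
a_6=6:  p_6=6·156+61=997,  q_6=6·23+9=147
a_7=2:  p_7=2·997+156=2150,  q_7=2·147+23=317
a_8=1:  p_8=1·2150+997=3147,  q_8=1·317+147=464
a_9=1:  p_9=1·3147+2150=5297,  q_9=1·464+317=781
a_10=3:  p_10=3·5297+3147=19038,  q_10=3·781+464=2807
a_11=1:  p_11=1·19038+5297=24335,  q_11=1·2807+781=3588
fundamental: x₁=24335, y₁=3588  (since 592192225 − 46·12873744 = 1)
(24335+3588√46)^2 = 1184384449 + 174627960√46
(24335+3588√46)^3 = 57643991108495 + 8499142809612√46

24335 3588
1184384449 174627960
57643991108495 8499142809612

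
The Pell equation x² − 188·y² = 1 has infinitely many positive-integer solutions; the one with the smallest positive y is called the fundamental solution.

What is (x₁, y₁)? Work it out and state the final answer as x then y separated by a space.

√188 → a₀=13, period (1,2,2,6,2,2,1,26); ℓ=8 even so k=7
a_0=13:  p_0=13·1+0=13,  q_0=13·0+1=1
…
a_3=2:  p_3=2·41+14=96,  q_3=2·3+1=7
a_4=6:  p_4=6·96+41=617,  q_4=6·7+3=45
…
a_6=2:  p_6=2·1330+617=3277,  q_6=2·97+45=239
a_7=1:  p_7=1·3277+1330=4607,  q_7=1·239+97=336
fundamental: x₁=4607, y₁=336  (since 21224449 − 188·112896 = 1)

4607 336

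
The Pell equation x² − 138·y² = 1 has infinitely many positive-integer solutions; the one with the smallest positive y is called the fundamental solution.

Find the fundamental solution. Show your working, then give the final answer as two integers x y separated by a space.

[11; 1,2,1,22] for √138; ℓ=4 ⇒ convergent index 3
a_0=11:  p_0=11·1+0=11,  q_0=11·0+1=1
…
a_2=2:  p_2=2·12+11=35,  q_2=2·1+1=3
a_3=1:  p_3=1·35+12=47,  q_3=1·3+1=4
fundamental: x₁=47, y₁=4  (since 2209 − 138·16 = 1)

47 4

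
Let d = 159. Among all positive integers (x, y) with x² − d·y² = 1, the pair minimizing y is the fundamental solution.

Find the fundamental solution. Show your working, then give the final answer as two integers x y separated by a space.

1324 105

√159 = [12; 1,1,1,1,3,1,1,1,1,24, …], period ℓ=10 (even) → k=9
a_0=12:  p_0=12·1+0=12,  q_0=12·0+1=1
…
a_3=1:  p_3=1·25+13=38,  q_3=1·2+1=3
…
a_8=1:  p_8=1·517+290=807,  q_8=1·41+23=64
a_9=1:  p_9=1·807+517=1324,  q_9=1·64+41=105
→ (1324, 105).  Check: 1324²=1752976, 159·105²=1752975, difference 1.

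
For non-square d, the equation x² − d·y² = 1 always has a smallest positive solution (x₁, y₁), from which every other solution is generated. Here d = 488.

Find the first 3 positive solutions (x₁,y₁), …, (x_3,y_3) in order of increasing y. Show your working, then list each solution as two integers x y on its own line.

√488 = [22; 11,44, …], period ℓ=2 (even) → k=1
a_0=22:  p_0=22·1+0=22,  q_0=22·0+1=1
a_1=11:  p_1=11·22+1=243,  q_1=11·1+0=11
fundamental: x₁=243, y₁=11  (since 59049 − 488·121 = 1)
k=2:  x_2 = 243·243+488·11·11 = 118097,  y_2 = 243·11+11·243 = 5346
k=3:  x_3 = 243·118097+488·11·5346 = 57394899,  y_3 = 243·5346+11·118097 = 2598145

243 11
118097 5346
57394899 2598145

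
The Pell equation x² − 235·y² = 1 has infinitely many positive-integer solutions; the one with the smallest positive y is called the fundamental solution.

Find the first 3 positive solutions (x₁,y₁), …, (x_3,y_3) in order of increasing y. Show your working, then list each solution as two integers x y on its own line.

46 3
4231 276
389206 25389

d=235: √d = [15; 3,30] (ℓ=2, even), read p_1/q_1
i=0: a=15 ⇒ p=15, q=1
i=1: a=3 ⇒ p=46, q=3
→ (46, 3).  Check: 46²=2116, 235·3²=2115, difference 1.
k=2:  x_2 = 46·46+235·3·3 = 4231,  y_2 = 46·3+3·46 = 276
k=3:  x_3 = 46·4231+235·3·276 = 389206,  y_3 = 46·276+3·4231 = 25389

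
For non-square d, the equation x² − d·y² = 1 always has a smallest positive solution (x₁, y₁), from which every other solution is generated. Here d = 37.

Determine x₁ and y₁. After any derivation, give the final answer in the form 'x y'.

d=37: √d = [6; 12] (ℓ=1, odd), read p_1/q_1
k=0  a_k=6  p_k/q_k = 6/1
k=1  a_k=12  p_k/q_k = 73/12
fundamental: x₁=73, y₁=12  (since 5329 − 37·144 = 1)

73 12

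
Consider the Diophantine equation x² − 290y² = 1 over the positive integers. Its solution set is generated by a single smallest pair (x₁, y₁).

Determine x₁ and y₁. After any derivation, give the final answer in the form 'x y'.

[17; 34] for √290; ℓ=1 ⇒ convergent index 1
step 0: (17, 1)  from 17·(1,0) + (0,1)
step 1: (579, 34)  from 34·(17,1) + (1,0)
fundamental: x₁=579, y₁=34  (since 335241 − 290·1156 = 1)

579 34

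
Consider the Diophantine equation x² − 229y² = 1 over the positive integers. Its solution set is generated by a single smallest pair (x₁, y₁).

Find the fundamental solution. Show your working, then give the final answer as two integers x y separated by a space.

5848201 386460

√229 → a₀=15, period (7,1,1,7,30); ℓ=5 odd so k=9
a_0=15:  p_0=15·1+0=15,  q_0=15·0+1=1
a_1=7:  p_1=7·15+1=106,  q_1=7·1+0=7
…
a_3=1:  p_3=1·121+106=227,  q_3=1·8+7=15
a_4=7:  p_4=7·227+121=1710,  q_4=7·15+8=113
…
a_6=7:  p_6=7·51527+1710=362399,  q_6=7·3405+113=23948
…
a_8=1:  p_8=1·413926+362399=776325,  q_8=1·27353+23948=51301
a_9=7:  p_9=7·776325+413926=5848201,  q_9=7·51301+27353=386460
→ (5848201, 386460).  Check: 5848201²=34201454936401, 229·386460²=34201454936400, difference 1.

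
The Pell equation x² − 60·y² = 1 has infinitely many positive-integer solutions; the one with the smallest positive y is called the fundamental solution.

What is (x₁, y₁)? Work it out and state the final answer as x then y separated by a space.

d=60: √d = [7; 1,2,1,14] (ℓ=4, even), read p_3/q_3
a_0=7:  p_0=7·1+0=7,  q_0=7·0+1=1
a_1=1:  p_1=1·7+1=8,  q_1=1·1+0=1
a_2=2:  p_2=2·8+7=23,  q_2=2·1+1=3
a_3=1:  p_3=1·23+8=31,  q_3=1·3+1=4
fundamental: x₁=31, y₁=4  (since 961 − 60·16 = 1)

31 4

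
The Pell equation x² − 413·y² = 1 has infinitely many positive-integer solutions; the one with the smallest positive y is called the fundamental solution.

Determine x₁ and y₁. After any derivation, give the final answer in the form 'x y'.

113399 5580

d=413: √d = [20; 3,9,1,4,1,9,3,40] (ℓ=8, even), read p_7/q_7
step 0: (20, 1)  from 20·(1,0) + (0,1)
step 1: (61, 3)  from 3·(20,1) + (1,0)
step 2: (569, 28)  from 9·(61,3) + (20,1)
step 3: (630, 31)  from 1·(569,28) + (61,3)
step 4: (3089, 152)  from 4·(630,31) + (569,28)
step 5: (3719, 183)  from 1·(3089,152) + (630,31)
step 6: (36560, 1799)  from 9·(3719,183) + (3089,152)
step 7: (113399, 5580)  from 3·(36560,1799) + (3719,183)
fundamental: x₁=113399, y₁=5580  (since 12859333201 − 413·31136400 = 1)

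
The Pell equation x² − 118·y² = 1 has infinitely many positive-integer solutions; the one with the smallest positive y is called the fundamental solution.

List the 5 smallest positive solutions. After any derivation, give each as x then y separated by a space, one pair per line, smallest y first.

[10; 1,6,3,2,10,2,3,6,1,20] for √118; ℓ=10 ⇒ convergent index 9
step 0: (10, 1)  from 10·(1,0) + (0,1)
…
step 8: (264802, 24377)  from 6·(42115,3877) + (12112,1115)
step 9: (306917, 28254)  from 1·(264802,24377) + (42115,3877)
(x₁, y₁) = (306917, 28254);  306917² − 118·28254² = 1 ✓
k=2:  x_2 = 306917·306917+118·28254·28254 = 188396089777,  y_2 = 306917·28254+28254·306917 = 17343265836
k=3:  x_3 = 306917·188396089777+118·28254·17343265836 = 115643925371868101,  y_3 = 306917·17343265836+28254·188396089777 = 10645886241146970
k=4:  x_4 = 306917·115643925371868101+118·28254·10645886241146970 = 70986173286526887819457,  y_4 = 306917·10645886241146970+28254·115643925371868101 = 6534806934930865917144
k=5:  x_5 = 306917·70986173286526887819457+118·28254·6534806934930865917144 = 43573726693046301732396700037,  y_5 = 306917·6534806934930865917144+28254·70986173286526887819457 = 4011286680085707263143023126

306917 28254
188396089777 17343265836
115643925371868101 10645886241146970
70986173286526887819457 6534806934930865917144
43573726693046301732396700037 4011286680085707263143023126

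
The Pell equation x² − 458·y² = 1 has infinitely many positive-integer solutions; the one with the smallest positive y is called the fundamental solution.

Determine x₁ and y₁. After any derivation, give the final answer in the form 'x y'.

√458 = [21; 2,2,42, …], period ℓ=3 (odd) → k=5
i=0: a=21 ⇒ p=21, q=1
i=1: a=2 ⇒ p=43, q=2
i=2: a=2 ⇒ p=107, q=5
i=3: a=42 ⇒ p=4537, q=212
i=4: a=2 ⇒ p=9181, q=429
i=5: a=2 ⇒ p=22899, q=1070
(x₁, y₁) = (22899, 1070);  22899² − 458·1070² = 1 ✓

22899 1070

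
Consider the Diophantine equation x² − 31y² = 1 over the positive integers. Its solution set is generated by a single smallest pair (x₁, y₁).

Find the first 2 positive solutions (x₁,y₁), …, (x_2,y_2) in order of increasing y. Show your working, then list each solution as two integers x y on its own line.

1520 273
4620799 829920

√31 = [5; 1,1,3,5,3,1,1,10, …], period ℓ=8 (even) → k=7
k=0  a_k=5  p_k/q_k = 5/1
k=1  a_k=1  p_k/q_k = 6/1
k=2  a_k=1  p_k/q_k = 11/2
k=3  a_k=3  p_k/q_k = 39/7
…
k=5  a_k=3  p_k/q_k = 657/118
k=6  a_k=1  p_k/q_k = 863/155
k=7  a_k=1  p_k/q_k = 1520/273
→ (1520, 273).  Check: 1520²=2310400, 31·273²=2310399, difference 1.
(1520+273√31)^2 = 4620799 + 829920√31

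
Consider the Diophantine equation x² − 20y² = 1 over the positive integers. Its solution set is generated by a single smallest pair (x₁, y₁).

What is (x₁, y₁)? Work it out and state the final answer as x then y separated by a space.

d=20: √d = [4; 2,8] (ℓ=2, even), read p_1/q_1
k=0  a_k=4  p_k/q_k = 4/1
k=1  a_k=2  p_k/q_k = 9/2
fundamental: x₁=9, y₁=2  (since 81 − 20·4 = 1)

9 2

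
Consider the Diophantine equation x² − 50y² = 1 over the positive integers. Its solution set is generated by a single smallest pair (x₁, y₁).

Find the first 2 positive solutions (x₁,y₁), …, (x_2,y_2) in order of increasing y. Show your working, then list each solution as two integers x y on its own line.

99 14
19601 2772

√50 = [7; 14, …], period ℓ=1 (odd) → k=1
step 0: (7, 1)  from 7·(1,0) + (0,1)
step 1: (99, 14)  from 14·(7,1) + (1,0)
(x₁, y₁) = (99, 14);  99² − 50·14² = 1 ✓
(x_2, y_2) = (99·99 + 50·14·14, 99·14 + 14·99) = (19601, 2772)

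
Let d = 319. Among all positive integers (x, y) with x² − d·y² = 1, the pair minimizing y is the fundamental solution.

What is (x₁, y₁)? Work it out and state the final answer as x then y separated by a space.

√319 → a₀=17, period (1,6,5,1,4,…,6,1,34); ℓ=14 even so k=13
step 0: (17, 1)  from 17·(1,0) + (0,1)
step 1: (18, 1)  from 1·(17,1) + (1,0)
step 2: (125, 7)  from 6·(18,1) + (17,1)
step 3: (643, 36)  from 5·(125,7) + (18,1)
…
step 5: (3715, 208)  from 4·(768,43) + (643,36)
…
step 7: (15628, 875)  from 1·(11913,667) + (3715,208)
step 8: (58797, 3292)  from 3·(15628,875) + (11913,667)
step 9: (250816, 14043)  from 4·(58797,3292) + (15628,875)
step 10: (309613, 17335)  from 1·(250816,14043) + (58797,3292)
step 11: (1798881, 100718)  from 5·(309613,17335) + (250816,14043)
step 12: (11102899, 621643)  from 6·(1798881,100718) + (309613,17335)
step 13: (12901780, 722361)  from 1·(11102899,621643) + (1798881,100718)
→ (12901780, 722361).  Check: 12901780²=166455927168400, 319·722361²=166455927168399, difference 1.

12901780 722361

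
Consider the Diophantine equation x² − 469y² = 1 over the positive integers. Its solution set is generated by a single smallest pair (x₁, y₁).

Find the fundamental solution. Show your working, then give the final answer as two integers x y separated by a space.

137215 6336

√469 = [21; 1,1,1,10,6,10,1,1,1,42, …], period ℓ=10 (even) → k=9
a_0=21:  p_0=21·1+0=21,  q_0=21·0+1=1
a_1=1:  p_1=1·21+1=22,  q_1=1·1+0=1
…
a_3=1:  p_3=1·43+22=65,  q_3=1·2+1=3
…
a_5=6:  p_5=6·693+65=4223,  q_5=6·32+3=195
a_6=10:  p_6=10·4223+693=42923,  q_6=10·195+32=1982
…
a_8=1:  p_8=1·47146+42923=90069,  q_8=1·2177+1982=4159
a_9=1:  p_9=1·90069+47146=137215,  q_9=1·4159+2177=6336
fundamental: x₁=137215, y₁=6336  (since 18827956225 − 469·40144896 = 1)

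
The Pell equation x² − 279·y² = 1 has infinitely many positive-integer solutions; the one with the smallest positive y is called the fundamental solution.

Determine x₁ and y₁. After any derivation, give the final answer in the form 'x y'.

1520 91

√279 → a₀=16, period (1,2,2,1,2,2,1,32); ℓ=8 even so k=7
a_0=16:  p_0=16·1+0=16,  q_0=16·0+1=1
…
a_3=2:  p_3=2·50+17=117,  q_3=2·3+1=7
a_4=1:  p_4=1·117+50=167,  q_4=1·7+3=10
…
a_6=2:  p_6=2·451+167=1069,  q_6=2·27+10=64
a_7=1:  p_7=1·1069+451=1520,  q_7=1·64+27=91
(x₁, y₁) = (1520, 91);  1520² − 279·91² = 1 ✓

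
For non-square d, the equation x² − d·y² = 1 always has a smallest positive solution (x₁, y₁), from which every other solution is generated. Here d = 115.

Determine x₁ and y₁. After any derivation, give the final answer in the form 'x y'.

1126 105

√115 = [10; 1,2,1,1,1,1,1,2,1,20, …], period ℓ=10 (even) → k=9
step 0: (10, 1)  from 10·(1,0) + (0,1)
…
step 2: (32, 3)  from 2·(11,1) + (10,1)
…
step 5: (118, 11)  from 1·(75,7) + (43,4)
step 6: (193, 18)  from 1·(118,11) + (75,7)
…
step 8: (815, 76)  from 2·(311,29) + (193,18)
step 9: (1126, 105)  from 1·(815,76) + (311,29)
(x₁, y₁) = (1126, 105);  1126² − 115·105² = 1 ✓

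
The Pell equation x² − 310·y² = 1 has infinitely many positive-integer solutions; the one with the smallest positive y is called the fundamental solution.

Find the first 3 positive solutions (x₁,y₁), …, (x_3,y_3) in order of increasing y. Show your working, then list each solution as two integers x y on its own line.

848719 48204
1440647881921 81823301352
2445410459391369679 138889981000287972

√310 = [17; 1,1,1,1,5,…,1,1,34, …], period ℓ=16 (even) → k=15
step 0: (17, 1)  from 17·(1,0) + (0,1)
…
step 6: (1567, 89)  from 3·(493,28) + (88,5)
…
step 11: (152387, 8655)  from 5·(28928,1643) + (7747,440)
…
step 13: (333702, 18953)  from 1·(181315,10298) + (152387,8655)
step 14: (515017, 29251)  from 1·(333702,18953) + (181315,10298)
step 15: (848719, 48204)  from 1·(515017,29251) + (333702,18953)
fundamental: x₁=848719, y₁=48204  (since 720323940961 − 310·2323625616 = 1)
(x_2, y_2) = (848719·848719 + 310·48204·48204, 848719·48204 + 48204·848719) = (1440647881921, 81823301352)
(x_3, y_3) = (848719·1440647881921 + 310·48204·81823301352, 848719·81823301352 + 48204·1440647881921) = (2445410459391369679, 138889981000287972)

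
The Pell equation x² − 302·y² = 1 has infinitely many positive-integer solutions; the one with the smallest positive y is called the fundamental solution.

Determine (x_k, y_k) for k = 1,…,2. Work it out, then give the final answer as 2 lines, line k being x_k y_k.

4276623 246092
36579008568257 2104885414632

√302 → a₀=17, period (2,1,1,1,4,…,1,2,34); ℓ=16 even so k=15
k=0  a_k=17  p_k/q_k = 17/1
k=1  a_k=2  p_k/q_k = 35/2
…
k=4  a_k=1  p_k/q_k = 139/8
k=5  a_k=4  p_k/q_k = 643/37
k=6  a_k=2  p_k/q_k = 1425/82
k=7  a_k=1  p_k/q_k = 2068/119
k=8  a_k=16  p_k/q_k = 34513/1986
k=9  a_k=1  p_k/q_k = 36581/2105
k=10  a_k=2  p_k/q_k = 107675/6196
…
k=13  a_k=1  p_k/q_k = 1042237/59974
k=14  a_k=1  p_k/q_k = 1617193/93059
k=15  a_k=2  p_k/q_k = 4276623/246092
(x₁, y₁) = (4276623, 246092);  4276623² − 302·246092² = 1 ✓
n=2: (4276623,246092)∘(4276623,246092) = (4276623·4276623+302·246092·246092, 4276623·246092+246092·4276623) = (36579008568257,2104885414632)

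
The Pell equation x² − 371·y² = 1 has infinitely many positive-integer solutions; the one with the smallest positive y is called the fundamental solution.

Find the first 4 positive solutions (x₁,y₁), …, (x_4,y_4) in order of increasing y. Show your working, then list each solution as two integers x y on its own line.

1695 88
5746049 298320
19479104415 1011304712
66034158220801 3428322675360

[19; 3,1,4,1,3,38] for √371; ℓ=6 ⇒ convergent index 5
k=0  a_k=19  p_k/q_k = 19/1
…
k=2  a_k=1  p_k/q_k = 77/4
…
k=4  a_k=1  p_k/q_k = 443/23
k=5  a_k=3  p_k/q_k = 1695/88
(x₁, y₁) = (1695, 88);  1695² − 371·88² = 1 ✓
n=2: (1695,88)∘(1695,88) = (1695·1695+371·88·88, 1695·88+88·1695) = (5746049,298320)
n=3: (5746049,298320)∘(1695,88) = (1695·5746049+371·88·298320, 1695·298320+88·5746049) = (19479104415,1011304712)
n=4: (19479104415,1011304712)∘(1695,88) = (1695·19479104415+371·88·1011304712, 1695·1011304712+88·19479104415) = (66034158220801,3428322675360)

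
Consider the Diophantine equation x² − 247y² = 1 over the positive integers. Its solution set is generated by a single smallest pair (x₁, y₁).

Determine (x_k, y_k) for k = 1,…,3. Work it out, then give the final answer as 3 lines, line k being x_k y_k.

√247 → a₀=15, period (1,2,1,1,9,1,9,1,1,2,1,30); ℓ=12 even so k=11
i=0: a=15 ⇒ p=15, q=1
…
i=4: a=1 ⇒ p=110, q=7
i=5: a=9 ⇒ p=1053, q=67
i=6: a=1 ⇒ p=1163, q=74
i=7: a=9 ⇒ p=11520, q=733
…
i=9: a=1 ⇒ p=24203, q=1540
i=10: a=2 ⇒ p=61089, q=3887
i=11: a=1 ⇒ p=85292, q=5427
→ (85292, 5427).  Check: 85292²=7274725264, 247·5427²=7274725263, difference 1.
(x_2, y_2) = (85292·85292 + 247·5427·5427, 85292·5427 + 5427·85292) = (14549450527, 925759368)
(x_3, y_3) = (85292·14549450527 + 247·5427·925759368, 85292·925759368 + 5427·14549450527) = (2481903468612476, 157919736025485)

85292 5427
14549450527 925759368
2481903468612476 157919736025485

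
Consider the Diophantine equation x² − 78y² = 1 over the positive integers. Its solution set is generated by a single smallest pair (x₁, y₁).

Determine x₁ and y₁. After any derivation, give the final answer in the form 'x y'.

53 6

√78 = [8; 1,4,1,16, …], period ℓ=4 (even) → k=3
step 0: (8, 1)  from 8·(1,0) + (0,1)
step 1: (9, 1)  from 1·(8,1) + (1,0)
step 2: (44, 5)  from 4·(9,1) + (8,1)
step 3: (53, 6)  from 1·(44,5) + (9,1)
→ (53, 6).  Check: 53²=2809, 78·6²=2808, difference 1.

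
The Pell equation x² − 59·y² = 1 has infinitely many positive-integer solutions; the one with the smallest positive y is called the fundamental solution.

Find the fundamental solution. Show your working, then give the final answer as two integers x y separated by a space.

√59 = [7; 1,2,7,2,1,14, …], period ℓ=6 (even) → k=5
k=0  a_k=7  p_k/q_k = 7/1
k=1  a_k=1  p_k/q_k = 8/1
k=2  a_k=2  p_k/q_k = 23/3
k=3  a_k=7  p_k/q_k = 169/22
k=4  a_k=2  p_k/q_k = 361/47
k=5  a_k=1  p_k/q_k = 530/69
(x₁, y₁) = (530, 69);  530² − 59·69² = 1 ✓

530 69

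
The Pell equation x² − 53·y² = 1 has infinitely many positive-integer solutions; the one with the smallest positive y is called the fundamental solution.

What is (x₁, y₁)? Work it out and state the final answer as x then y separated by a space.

[7; 3,1,1,3,14] for √53; ℓ=5 ⇒ convergent index 9
i=0: a=7 ⇒ p=7, q=1
…
i=3: a=1 ⇒ p=51, q=7
…
i=6: a=3 ⇒ p=7979, q=1096
i=7: a=1 ⇒ p=10578, q=1453
i=8: a=1 ⇒ p=18557, q=2549
i=9: a=3 ⇒ p=66249, q=9100
(x₁, y₁) = (66249, 9100);  66249² − 53·9100² = 1 ✓

66249 9100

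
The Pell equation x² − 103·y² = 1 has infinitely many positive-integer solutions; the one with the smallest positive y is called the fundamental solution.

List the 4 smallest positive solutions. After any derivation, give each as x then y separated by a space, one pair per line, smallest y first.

[10; 6,1,2,1,1,9,1,1,2,1,6,20] for √103; ℓ=12 ⇒ convergent index 11
i=0: a=10 ⇒ p=10, q=1
…
i=2: a=1 ⇒ p=71, q=7
i=3: a=2 ⇒ p=203, q=20
…
i=5: a=1 ⇒ p=477, q=47
i=6: a=9 ⇒ p=4567, q=450
i=7: a=1 ⇒ p=5044, q=497
i=8: a=1 ⇒ p=9611, q=947
i=9: a=2 ⇒ p=24266, q=2391
i=10: a=1 ⇒ p=33877, q=3338
i=11: a=6 ⇒ p=227528, q=22419
→ (227528, 22419).  Check: 227528²=51768990784, 103·22419²=51768990783, difference 1.
(x_2, y_2) = (227528·227528 + 103·22419·22419, 227528·22419 + 22419·227528) = (103537981567, 10201900464)
(x_3, y_3) = (227528·103537981567 + 103·22419·10201900464, 227528·10201900464 + 22419·103537981567) = (47115579739725224, 4642436017523565)
(x_4, y_4) = (227528·47115579739725224 + 103·22419·4642436017523565, 227528·4642436017523565 + 22419·47115579739725224) = (21440227253936863550977, 2112568364380001494176)

227528 22419
103537981567 10201900464
47115579739725224 4642436017523565
21440227253936863550977 2112568364380001494176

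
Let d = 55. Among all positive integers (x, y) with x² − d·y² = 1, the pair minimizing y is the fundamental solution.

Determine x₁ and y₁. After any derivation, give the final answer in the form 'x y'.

89 12

d=55: √d = [7; 2,2,2,14] (ℓ=4, even), read p_3/q_3
step 0: (7, 1)  from 7·(1,0) + (0,1)
…
step 2: (37, 5)  from 2·(15,2) + (7,1)
step 3: (89, 12)  from 2·(37,5) + (15,2)
fundamental: x₁=89, y₁=12  (since 7921 − 55·144 = 1)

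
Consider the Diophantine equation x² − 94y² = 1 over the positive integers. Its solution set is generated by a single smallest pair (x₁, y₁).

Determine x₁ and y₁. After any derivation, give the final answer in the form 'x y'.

2143295 221064

√94 = [9; 1,2,3,1,1,…,2,1,18, …], period ℓ=16 (even) → k=15
a_0=9:  p_0=9·1+0=9,  q_0=9·0+1=1
a_1=1:  p_1=1·9+1=10,  q_1=1·1+0=1
…
a_4=1:  p_4=1·97+29=126,  q_4=1·10+3=13
…
a_8=8:  p_8=8·1464+1241=12953,  q_8=8·151+128=1336
a_9=1:  p_9=1·12953+1464=14417,  q_9=1·1336+151=1487
…
a_13=3:  p_13=3·184493+99455=652934,  q_13=3·19029+10258=67345
a_14=2:  p_14=2·652934+184493=1490361,  q_14=2·67345+19029=153719
a_15=1:  p_15=1·1490361+652934=2143295,  q_15=1·153719+67345=221064
→ (2143295, 221064).  Check: 2143295²=4593713457025, 94·221064²=4593713457024, difference 1.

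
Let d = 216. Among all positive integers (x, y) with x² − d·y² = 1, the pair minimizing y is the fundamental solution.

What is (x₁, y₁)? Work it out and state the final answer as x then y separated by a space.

d=216: √d = [14; 1,2,3,2,1,28] (ℓ=6, even), read p_5/q_5
i=0: a=14 ⇒ p=14, q=1
…
i=4: a=2 ⇒ p=338, q=23
i=5: a=1 ⇒ p=485, q=33
→ (485, 33).  Check: 485²=235225, 216·33²=235224, difference 1.

485 33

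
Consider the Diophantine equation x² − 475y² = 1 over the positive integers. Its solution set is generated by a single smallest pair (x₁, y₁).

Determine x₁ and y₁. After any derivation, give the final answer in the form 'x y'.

57799 2652

[21; 1,3,1,6,2,6,1,3,1,42] for √475; ℓ=10 ⇒ convergent index 9
step 0: (21, 1)  from 21·(1,0) + (0,1)
step 1: (22, 1)  from 1·(21,1) + (1,0)
step 2: (87, 4)  from 3·(22,1) + (21,1)
…
step 4: (741, 34)  from 6·(109,5) + (87,4)
step 5: (1591, 73)  from 2·(741,34) + (109,5)
step 6: (10287, 472)  from 6·(1591,73) + (741,34)
…
step 8: (45921, 2107)  from 3·(11878,545) + (10287,472)
step 9: (57799, 2652)  from 1·(45921,2107) + (11878,545)
→ (57799, 2652).  Check: 57799²=3340724401, 475·2652²=3340724400, difference 1.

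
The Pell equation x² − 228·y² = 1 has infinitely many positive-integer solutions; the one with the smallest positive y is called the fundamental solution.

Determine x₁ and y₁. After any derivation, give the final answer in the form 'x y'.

d=228: √d = [15; 10,30] (ℓ=2, even), read p_1/q_1
k=0  a_k=15  p_k/q_k = 15/1
k=1  a_k=10  p_k/q_k = 151/10
(x₁, y₁) = (151, 10);  151² − 228·10² = 1 ✓

151 10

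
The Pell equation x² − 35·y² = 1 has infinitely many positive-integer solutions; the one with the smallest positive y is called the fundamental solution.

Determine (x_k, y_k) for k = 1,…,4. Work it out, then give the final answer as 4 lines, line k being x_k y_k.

6 1
71 12
846 143
10081 1704

√35 = [5; 1,10, …], period ℓ=2 (even) → k=1
a_0=5:  p_0=5·1+0=5,  q_0=5·0+1=1
a_1=1:  p_1=1·5+1=6,  q_1=1·1+0=1
→ (6, 1).  Check: 6²=36, 35·1²=35, difference 1.
(x_2, y_2) = (6·6 + 35·1·1, 6·1 + 1·6) = (71, 12)
(x_3, y_3) = (6·71 + 35·1·12, 6·12 + 1·71) = (846, 143)
(x_4, y_4) = (6·846 + 35·1·143, 6·143 + 1·846) = (10081, 1704)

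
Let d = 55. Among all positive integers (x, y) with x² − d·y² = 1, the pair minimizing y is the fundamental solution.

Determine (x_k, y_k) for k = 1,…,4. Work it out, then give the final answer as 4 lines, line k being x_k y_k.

d=55: √d = [7; 2,2,2,14] (ℓ=4, even), read p_3/q_3
a_0=7:  p_0=7·1+0=7,  q_0=7·0+1=1
a_1=2:  p_1=2·7+1=15,  q_1=2·1+0=2
a_2=2:  p_2=2·15+7=37,  q_2=2·2+1=5
a_3=2:  p_3=2·37+15=89,  q_3=2·5+2=12
(x₁, y₁) = (89, 12);  89² − 55·12² = 1 ✓
(x_2, y_2) = (89·89 + 55·12·12, 89·12 + 12·89) = (15841, 2136)
(x_3, y_3) = (89·15841 + 55·12·2136, 89·2136 + 12·15841) = (2819609, 380196)
(x_4, y_4) = (89·2819609 + 55·12·380196, 89·380196 + 12·2819609) = (501874561, 67672752)

89 12
15841 2136
2819609 380196
501874561 67672752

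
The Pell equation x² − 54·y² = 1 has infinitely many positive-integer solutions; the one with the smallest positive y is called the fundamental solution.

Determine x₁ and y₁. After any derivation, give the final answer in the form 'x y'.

[7; 2,1,6,1,2,14] for √54; ℓ=6 ⇒ convergent index 5
step 0: (7, 1)  from 7·(1,0) + (0,1)
step 1: (15, 2)  from 2·(7,1) + (1,0)
step 2: (22, 3)  from 1·(15,2) + (7,1)
…
step 4: (169, 23)  from 1·(147,20) + (22,3)
step 5: (485, 66)  from 2·(169,23) + (147,20)
(x₁, y₁) = (485, 66);  485² − 54·66² = 1 ✓

485 66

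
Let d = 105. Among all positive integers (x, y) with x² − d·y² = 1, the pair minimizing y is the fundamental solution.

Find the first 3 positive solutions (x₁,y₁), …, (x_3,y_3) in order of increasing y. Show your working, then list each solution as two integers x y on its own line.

√105 → a₀=10, period (4,20); ℓ=2 even so k=1
i=0: a=10 ⇒ p=10, q=1
i=1: a=4 ⇒ p=41, q=4
→ (41, 4).  Check: 41²=1681, 105·4²=1680, difference 1.
k=2:  x_2 = 41·41+105·4·4 = 3361,  y_2 = 41·4+4·41 = 328
k=3:  x_3 = 41·3361+105·4·328 = 275561,  y_3 = 41·328+4·3361 = 26892

41 4
3361 328
275561 26892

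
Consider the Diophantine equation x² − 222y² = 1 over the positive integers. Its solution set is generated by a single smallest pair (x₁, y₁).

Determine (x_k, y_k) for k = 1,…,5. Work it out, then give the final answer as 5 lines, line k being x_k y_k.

√222 = [14; 1,8,1,28, …], period ℓ=4 (even) → k=3
i=0: a=14 ⇒ p=14, q=1
…
i=2: a=8 ⇒ p=134, q=9
i=3: a=1 ⇒ p=149, q=10
(x₁, y₁) = (149, 10);  149² − 222·10² = 1 ✓
(x_2, y_2) = (149·149 + 222·10·10, 149·10 + 10·149) = (44401, 2980)
(x_3, y_3) = (149·44401 + 222·10·2980, 149·2980 + 10·44401) = (13231349, 888030)
(x_4, y_4) = (149·13231349 + 222·10·888030, 149·888030 + 10·13231349) = (3942897601, 264629960)
(x_5, y_5) = (149·3942897601 + 222·10·264629960, 149·264629960 + 10·3942897601) = (1174970253749, 78858840050)

149 10
44401 2980
13231349 888030
3942897601 264629960
1174970253749 78858840050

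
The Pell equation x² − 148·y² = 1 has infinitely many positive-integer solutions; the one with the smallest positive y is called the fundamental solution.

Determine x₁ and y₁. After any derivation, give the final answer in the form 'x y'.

√148 = [12; 6,24, …], period ℓ=2 (even) → k=1
i=0: a=12 ⇒ p=12, q=1
i=1: a=6 ⇒ p=73, q=6
→ (73, 6).  Check: 73²=5329, 148·6²=5328, difference 1.

73 6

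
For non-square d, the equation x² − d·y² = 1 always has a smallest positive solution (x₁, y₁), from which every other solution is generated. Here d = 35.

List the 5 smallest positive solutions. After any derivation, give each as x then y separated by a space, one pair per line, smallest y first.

6 1
71 12
846 143
10081 1704
120126 20305

√35 = [5; 1,10, …], period ℓ=2 (even) → k=1
i=0: a=5 ⇒ p=5, q=1
i=1: a=1 ⇒ p=6, q=1
(x₁, y₁) = (6, 1);  6² − 35·1² = 1 ✓
k=2:  x_2 = 6·6+35·1·1 = 71,  y_2 = 6·1+1·6 = 12
k=3:  x_3 = 6·71+35·1·12 = 846,  y_3 = 6·12+1·71 = 143
k=4:  x_4 = 6·846+35·1·143 = 10081,  y_4 = 6·143+1·846 = 1704
k=5:  x_5 = 6·10081+35·1·1704 = 120126,  y_5 = 6·1704+1·10081 = 20305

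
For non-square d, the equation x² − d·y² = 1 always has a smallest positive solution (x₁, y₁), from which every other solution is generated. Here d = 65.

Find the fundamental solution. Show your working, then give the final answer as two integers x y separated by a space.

√65 → a₀=8, period (16); ℓ=1 odd so k=1
k=0  a_k=8  p_k/q_k = 8/1
k=1  a_k=16  p_k/q_k = 129/16
fundamental: x₁=129, y₁=16  (since 16641 − 65·256 = 1)

129 16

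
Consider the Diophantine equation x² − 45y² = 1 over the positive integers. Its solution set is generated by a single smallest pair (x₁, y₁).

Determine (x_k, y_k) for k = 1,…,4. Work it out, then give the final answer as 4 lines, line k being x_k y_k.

√45 → a₀=6, period (1,2,2,2,1,12); ℓ=6 even so k=5
a_0=6:  p_0=6·1+0=6,  q_0=6·0+1=1
…
a_2=2:  p_2=2·7+6=20,  q_2=2·1+1=3
…
a_4=2:  p_4=2·47+20=114,  q_4=2·7+3=17
a_5=1:  p_5=1·114+47=161,  q_5=1·17+7=24
(x₁, y₁) = (161, 24);  161² − 45·24² = 1 ✓
n=2: (161,24)∘(161,24) = (161·161+45·24·24, 161·24+24·161) = (51841,7728)
n=3: (51841,7728)∘(161,24) = (161·51841+45·24·7728, 161·7728+24·51841) = (16692641,2488392)
n=4: (16692641,2488392)∘(161,24) = (161·16692641+45·24·2488392, 161·2488392+24·16692641) = (5374978561,801254496)

161 24
51841 7728
16692641 2488392
5374978561 801254496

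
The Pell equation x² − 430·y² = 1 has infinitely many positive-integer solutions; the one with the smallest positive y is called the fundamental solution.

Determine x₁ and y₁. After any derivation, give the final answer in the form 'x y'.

2862251 138030

√430 = [20; 1,2,1,3,1,…,2,1,40, …], period ℓ=14 (even) → k=13
a_0=20:  p_0=20·1+0=20,  q_0=20·0+1=1
…
a_3=1:  p_3=1·62+21=83,  q_3=1·3+1=4
…
a_6=6:  p_6=6·394+311=2675,  q_6=6·19+15=129
…
a_9=1:  p_9=1·133439+21794=155233,  q_9=1·6435+1051=7486
a_10=3:  p_10=3·155233+133439=599138,  q_10=3·7486+6435=28893
…
a_12=2:  p_12=2·754371+599138=2107880,  q_12=2·36379+28893=101651
a_13=1:  p_13=1·2107880+754371=2862251,  q_13=1·101651+36379=138030
fundamental: x₁=2862251, y₁=138030  (since 8192480787001 − 430·19052280900 = 1)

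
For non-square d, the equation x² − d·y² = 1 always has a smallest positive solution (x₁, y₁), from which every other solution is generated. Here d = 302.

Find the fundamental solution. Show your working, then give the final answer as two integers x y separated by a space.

d=302: √d = [17; 2,1,1,1,4,…,1,2,34] (ℓ=16, even), read p_15/q_15
a_0=17:  p_0=17·1+0=17,  q_0=17·0+1=1
a_1=2:  p_1=2·17+1=35,  q_1=2·1+0=2
a_2=1:  p_2=1·35+17=52,  q_2=1·2+1=3
…
a_5=4:  p_5=4·139+87=643,  q_5=4·8+5=37
a_6=2:  p_6=2·643+139=1425,  q_6=2·37+8=82
a_7=1:  p_7=1·1425+643=2068,  q_7=1·82+37=119
a_8=16:  p_8=16·2068+1425=34513,  q_8=16·119+82=1986
a_9=1:  p_9=1·34513+2068=36581,  q_9=1·1986+119=2105
a_10=2:  p_10=2·36581+34513=107675,  q_10=2·2105+1986=6196
a_11=4:  p_11=4·107675+36581=467281,  q_11=4·6196+2105=26889
…
a_14=1:  p_14=1·1042237+574956=1617193,  q_14=1·59974+33085=93059
a_15=2:  p_15=2·1617193+1042237=4276623,  q_15=2·93059+59974=246092
(x₁, y₁) = (4276623, 246092);  4276623² − 302·246092² = 1 ✓

4276623 246092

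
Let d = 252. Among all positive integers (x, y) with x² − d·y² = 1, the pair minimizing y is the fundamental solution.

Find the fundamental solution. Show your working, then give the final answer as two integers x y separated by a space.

127 8

[15; 1,6,1,30] for √252; ℓ=4 ⇒ convergent index 3
k=0  a_k=15  p_k/q_k = 15/1
k=1  a_k=1  p_k/q_k = 16/1
k=2  a_k=6  p_k/q_k = 111/7
k=3  a_k=1  p_k/q_k = 127/8
→ (127, 8).  Check: 127²=16129, 252·8²=16128, difference 1.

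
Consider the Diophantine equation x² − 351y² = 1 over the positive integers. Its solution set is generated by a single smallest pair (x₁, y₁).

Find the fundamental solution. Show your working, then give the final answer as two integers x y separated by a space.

[18; 1,2,1,3,2,2,2,3,1,2,1,36] for √351; ℓ=12 ⇒ convergent index 11
i=0: a=18 ⇒ p=18, q=1
…
i=2: a=2 ⇒ p=56, q=3
…
i=4: a=3 ⇒ p=281, q=15
i=5: a=2 ⇒ p=637, q=34
…
i=8: a=3 ⇒ p=12796, q=683
i=9: a=1 ⇒ p=16543, q=883
i=10: a=2 ⇒ p=45882, q=2449
i=11: a=1 ⇒ p=62425, q=3332
fundamental: x₁=62425, y₁=3332  (since 3896880625 − 351·11102224 = 1)

62425 3332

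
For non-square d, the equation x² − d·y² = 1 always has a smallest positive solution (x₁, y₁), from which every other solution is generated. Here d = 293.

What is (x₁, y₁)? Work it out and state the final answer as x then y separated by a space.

√293 → a₀=17, period (8,1,1,8,34); ℓ=5 odd so k=9
a_0=17:  p_0=17·1+0=17,  q_0=17·0+1=1
a_1=8:  p_1=8·17+1=137,  q_1=8·1+0=8
a_2=1:  p_2=1·137+17=154,  q_2=1·8+1=9
a_3=1:  p_3=1·154+137=291,  q_3=1·9+8=17
…
a_8=1:  p_8=1·764593+679914=1444507,  q_8=1·44668+39721=84389
a_9=8:  p_9=8·1444507+764593=12320649,  q_9=8·84389+44668=719780
(x₁, y₁) = (12320649, 719780);  12320649² − 293·719780² = 1 ✓

12320649 719780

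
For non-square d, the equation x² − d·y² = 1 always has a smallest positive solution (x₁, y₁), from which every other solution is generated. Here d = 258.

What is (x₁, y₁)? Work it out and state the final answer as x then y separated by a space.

257 16

[16; 16,32] for √258; ℓ=2 ⇒ convergent index 1
step 0: (16, 1)  from 16·(1,0) + (0,1)
step 1: (257, 16)  from 16·(16,1) + (1,0)
fundamental: x₁=257, y₁=16  (since 66049 − 258·256 = 1)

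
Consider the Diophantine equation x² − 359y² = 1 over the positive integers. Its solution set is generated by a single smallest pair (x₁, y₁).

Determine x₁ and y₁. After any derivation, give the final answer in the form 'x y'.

√359 = [18; 1,17,1,36, …], period ℓ=4 (even) → k=3
a_0=18:  p_0=18·1+0=18,  q_0=18·0+1=1
…
a_2=17:  p_2=17·19+18=341,  q_2=17·1+1=18
a_3=1:  p_3=1·341+19=360,  q_3=1·18+1=19
(x₁, y₁) = (360, 19);  360² − 359·19² = 1 ✓

360 19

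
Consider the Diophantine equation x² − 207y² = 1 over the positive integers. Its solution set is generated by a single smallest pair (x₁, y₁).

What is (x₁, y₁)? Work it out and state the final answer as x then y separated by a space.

1151 80

d=207: √d = [14; 2,1,1,2,1,1,2,28] (ℓ=8, even), read p_7/q_7
a_0=14:  p_0=14·1+0=14,  q_0=14·0+1=1
a_1=2:  p_1=2·14+1=29,  q_1=2·1+0=2
a_2=1:  p_2=1·29+14=43,  q_2=1·2+1=3
…
a_6=1:  p_6=1·259+187=446,  q_6=1·18+13=31
a_7=2:  p_7=2·446+259=1151,  q_7=2·31+18=80
(x₁, y₁) = (1151, 80);  1151² − 207·80² = 1 ✓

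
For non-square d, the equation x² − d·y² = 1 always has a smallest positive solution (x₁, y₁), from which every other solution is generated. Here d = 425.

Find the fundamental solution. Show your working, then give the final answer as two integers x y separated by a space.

[20; 1,1,1,1,1,1,40] for √425; ℓ=7 ⇒ convergent index 13
k=0  a_k=20  p_k/q_k = 20/1
k=1  a_k=1  p_k/q_k = 21/1
k=2  a_k=1  p_k/q_k = 41/2
k=3  a_k=1  p_k/q_k = 62/3
k=4  a_k=1  p_k/q_k = 103/5
k=5  a_k=1  p_k/q_k = 165/8
k=6  a_k=1  p_k/q_k = 268/13
k=7  a_k=40  p_k/q_k = 10885/528
k=8  a_k=1  p_k/q_k = 11153/541
k=9  a_k=1  p_k/q_k = 22038/1069
…
k=11  a_k=1  p_k/q_k = 55229/2679
k=12  a_k=1  p_k/q_k = 88420/4289
k=13  a_k=1  p_k/q_k = 143649/6968
(x₁, y₁) = (143649, 6968);  143649² − 425·6968² = 1 ✓

143649 6968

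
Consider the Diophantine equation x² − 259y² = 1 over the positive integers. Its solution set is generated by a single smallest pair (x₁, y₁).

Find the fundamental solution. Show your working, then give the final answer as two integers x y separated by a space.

847225 52644

√259 → a₀=16, period (10,1,2,3,4,3,2,1,10,32); ℓ=10 even so k=9
step 0: (16, 1)  from 16·(1,0) + (0,1)
…
step 3: (515, 32)  from 2·(177,11) + (161,10)
step 4: (1722, 107)  from 3·(515,32) + (177,11)
step 5: (7403, 460)  from 4·(1722,107) + (515,32)
step 6: (23931, 1487)  from 3·(7403,460) + (1722,107)
step 7: (55265, 3434)  from 2·(23931,1487) + (7403,460)
step 8: (79196, 4921)  from 1·(55265,3434) + (23931,1487)
step 9: (847225, 52644)  from 10·(79196,4921) + (55265,3434)
fundamental: x₁=847225, y₁=52644  (since 717790200625 − 259·2771390736 = 1)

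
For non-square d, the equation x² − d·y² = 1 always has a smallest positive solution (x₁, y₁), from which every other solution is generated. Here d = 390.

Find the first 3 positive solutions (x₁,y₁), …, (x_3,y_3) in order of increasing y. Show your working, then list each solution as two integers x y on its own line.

79 4
12481 632
1971919 99852

√390 = [19; 1,2,1,38, …], period ℓ=4 (even) → k=3
k=0  a_k=19  p_k/q_k = 19/1
k=1  a_k=1  p_k/q_k = 20/1
k=2  a_k=2  p_k/q_k = 59/3
k=3  a_k=1  p_k/q_k = 79/4
fundamental: x₁=79, y₁=4  (since 6241 − 390·16 = 1)
k=2:  x_2 = 79·79+390·4·4 = 12481,  y_2 = 79·4+4·79 = 632
k=3:  x_3 = 79·12481+390·4·632 = 1971919,  y_3 = 79·632+4·12481 = 99852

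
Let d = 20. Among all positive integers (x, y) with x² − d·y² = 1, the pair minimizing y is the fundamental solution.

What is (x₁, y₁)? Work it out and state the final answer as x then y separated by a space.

[4; 2,8] for √20; ℓ=2 ⇒ convergent index 1
a_0=4:  p_0=4·1+0=4,  q_0=4·0+1=1
a_1=2:  p_1=2·4+1=9,  q_1=2·1+0=2
fundamental: x₁=9, y₁=2  (since 81 − 20·4 = 1)

9 2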